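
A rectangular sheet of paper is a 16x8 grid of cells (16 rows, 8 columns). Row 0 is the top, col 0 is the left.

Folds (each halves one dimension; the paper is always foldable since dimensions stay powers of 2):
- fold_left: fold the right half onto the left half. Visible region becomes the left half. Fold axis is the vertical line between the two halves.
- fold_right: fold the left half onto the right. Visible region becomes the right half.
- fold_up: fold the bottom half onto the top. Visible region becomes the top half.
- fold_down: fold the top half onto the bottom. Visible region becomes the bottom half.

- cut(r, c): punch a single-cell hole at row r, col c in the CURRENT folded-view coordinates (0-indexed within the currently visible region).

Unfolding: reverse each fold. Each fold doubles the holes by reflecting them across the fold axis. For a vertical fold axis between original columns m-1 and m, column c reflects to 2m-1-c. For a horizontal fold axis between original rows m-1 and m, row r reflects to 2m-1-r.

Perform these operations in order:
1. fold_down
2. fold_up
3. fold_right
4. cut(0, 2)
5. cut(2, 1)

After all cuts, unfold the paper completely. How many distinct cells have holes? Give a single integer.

Op 1 fold_down: fold axis h@8; visible region now rows[8,16) x cols[0,8) = 8x8
Op 2 fold_up: fold axis h@12; visible region now rows[8,12) x cols[0,8) = 4x8
Op 3 fold_right: fold axis v@4; visible region now rows[8,12) x cols[4,8) = 4x4
Op 4 cut(0, 2): punch at orig (8,6); cuts so far [(8, 6)]; region rows[8,12) x cols[4,8) = 4x4
Op 5 cut(2, 1): punch at orig (10,5); cuts so far [(8, 6), (10, 5)]; region rows[8,12) x cols[4,8) = 4x4
Unfold 1 (reflect across v@4): 4 holes -> [(8, 1), (8, 6), (10, 2), (10, 5)]
Unfold 2 (reflect across h@12): 8 holes -> [(8, 1), (8, 6), (10, 2), (10, 5), (13, 2), (13, 5), (15, 1), (15, 6)]
Unfold 3 (reflect across h@8): 16 holes -> [(0, 1), (0, 6), (2, 2), (2, 5), (5, 2), (5, 5), (7, 1), (7, 6), (8, 1), (8, 6), (10, 2), (10, 5), (13, 2), (13, 5), (15, 1), (15, 6)]

Answer: 16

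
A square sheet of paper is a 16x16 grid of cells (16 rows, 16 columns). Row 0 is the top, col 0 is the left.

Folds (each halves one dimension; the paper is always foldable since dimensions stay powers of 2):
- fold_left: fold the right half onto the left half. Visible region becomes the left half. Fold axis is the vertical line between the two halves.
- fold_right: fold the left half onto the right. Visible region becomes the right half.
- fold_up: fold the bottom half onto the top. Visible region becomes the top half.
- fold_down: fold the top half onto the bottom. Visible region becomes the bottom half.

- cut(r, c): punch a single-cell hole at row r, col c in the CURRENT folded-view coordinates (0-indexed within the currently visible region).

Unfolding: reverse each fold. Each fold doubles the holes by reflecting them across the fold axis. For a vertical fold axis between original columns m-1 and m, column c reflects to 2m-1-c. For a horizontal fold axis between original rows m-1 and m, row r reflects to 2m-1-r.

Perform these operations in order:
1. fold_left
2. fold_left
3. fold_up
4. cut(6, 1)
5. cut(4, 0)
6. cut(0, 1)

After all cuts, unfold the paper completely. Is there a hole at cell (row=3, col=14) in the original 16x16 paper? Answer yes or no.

Op 1 fold_left: fold axis v@8; visible region now rows[0,16) x cols[0,8) = 16x8
Op 2 fold_left: fold axis v@4; visible region now rows[0,16) x cols[0,4) = 16x4
Op 3 fold_up: fold axis h@8; visible region now rows[0,8) x cols[0,4) = 8x4
Op 4 cut(6, 1): punch at orig (6,1); cuts so far [(6, 1)]; region rows[0,8) x cols[0,4) = 8x4
Op 5 cut(4, 0): punch at orig (4,0); cuts so far [(4, 0), (6, 1)]; region rows[0,8) x cols[0,4) = 8x4
Op 6 cut(0, 1): punch at orig (0,1); cuts so far [(0, 1), (4, 0), (6, 1)]; region rows[0,8) x cols[0,4) = 8x4
Unfold 1 (reflect across h@8): 6 holes -> [(0, 1), (4, 0), (6, 1), (9, 1), (11, 0), (15, 1)]
Unfold 2 (reflect across v@4): 12 holes -> [(0, 1), (0, 6), (4, 0), (4, 7), (6, 1), (6, 6), (9, 1), (9, 6), (11, 0), (11, 7), (15, 1), (15, 6)]
Unfold 3 (reflect across v@8): 24 holes -> [(0, 1), (0, 6), (0, 9), (0, 14), (4, 0), (4, 7), (4, 8), (4, 15), (6, 1), (6, 6), (6, 9), (6, 14), (9, 1), (9, 6), (9, 9), (9, 14), (11, 0), (11, 7), (11, 8), (11, 15), (15, 1), (15, 6), (15, 9), (15, 14)]
Holes: [(0, 1), (0, 6), (0, 9), (0, 14), (4, 0), (4, 7), (4, 8), (4, 15), (6, 1), (6, 6), (6, 9), (6, 14), (9, 1), (9, 6), (9, 9), (9, 14), (11, 0), (11, 7), (11, 8), (11, 15), (15, 1), (15, 6), (15, 9), (15, 14)]

Answer: no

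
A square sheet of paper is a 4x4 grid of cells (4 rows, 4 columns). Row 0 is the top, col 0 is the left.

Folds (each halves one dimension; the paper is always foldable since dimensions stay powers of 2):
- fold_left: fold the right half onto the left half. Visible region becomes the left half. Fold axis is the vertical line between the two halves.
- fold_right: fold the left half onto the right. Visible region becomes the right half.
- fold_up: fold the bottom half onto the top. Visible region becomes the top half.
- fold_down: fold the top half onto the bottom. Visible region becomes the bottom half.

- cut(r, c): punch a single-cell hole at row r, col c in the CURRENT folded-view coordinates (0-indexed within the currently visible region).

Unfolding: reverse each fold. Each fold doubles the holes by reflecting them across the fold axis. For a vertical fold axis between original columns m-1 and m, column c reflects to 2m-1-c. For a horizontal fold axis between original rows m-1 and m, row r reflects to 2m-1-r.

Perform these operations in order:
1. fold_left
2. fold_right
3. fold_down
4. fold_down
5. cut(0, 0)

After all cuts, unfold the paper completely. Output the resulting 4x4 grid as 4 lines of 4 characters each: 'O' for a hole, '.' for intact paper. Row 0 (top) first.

Op 1 fold_left: fold axis v@2; visible region now rows[0,4) x cols[0,2) = 4x2
Op 2 fold_right: fold axis v@1; visible region now rows[0,4) x cols[1,2) = 4x1
Op 3 fold_down: fold axis h@2; visible region now rows[2,4) x cols[1,2) = 2x1
Op 4 fold_down: fold axis h@3; visible region now rows[3,4) x cols[1,2) = 1x1
Op 5 cut(0, 0): punch at orig (3,1); cuts so far [(3, 1)]; region rows[3,4) x cols[1,2) = 1x1
Unfold 1 (reflect across h@3): 2 holes -> [(2, 1), (3, 1)]
Unfold 2 (reflect across h@2): 4 holes -> [(0, 1), (1, 1), (2, 1), (3, 1)]
Unfold 3 (reflect across v@1): 8 holes -> [(0, 0), (0, 1), (1, 0), (1, 1), (2, 0), (2, 1), (3, 0), (3, 1)]
Unfold 4 (reflect across v@2): 16 holes -> [(0, 0), (0, 1), (0, 2), (0, 3), (1, 0), (1, 1), (1, 2), (1, 3), (2, 0), (2, 1), (2, 2), (2, 3), (3, 0), (3, 1), (3, 2), (3, 3)]

Answer: OOOO
OOOO
OOOO
OOOO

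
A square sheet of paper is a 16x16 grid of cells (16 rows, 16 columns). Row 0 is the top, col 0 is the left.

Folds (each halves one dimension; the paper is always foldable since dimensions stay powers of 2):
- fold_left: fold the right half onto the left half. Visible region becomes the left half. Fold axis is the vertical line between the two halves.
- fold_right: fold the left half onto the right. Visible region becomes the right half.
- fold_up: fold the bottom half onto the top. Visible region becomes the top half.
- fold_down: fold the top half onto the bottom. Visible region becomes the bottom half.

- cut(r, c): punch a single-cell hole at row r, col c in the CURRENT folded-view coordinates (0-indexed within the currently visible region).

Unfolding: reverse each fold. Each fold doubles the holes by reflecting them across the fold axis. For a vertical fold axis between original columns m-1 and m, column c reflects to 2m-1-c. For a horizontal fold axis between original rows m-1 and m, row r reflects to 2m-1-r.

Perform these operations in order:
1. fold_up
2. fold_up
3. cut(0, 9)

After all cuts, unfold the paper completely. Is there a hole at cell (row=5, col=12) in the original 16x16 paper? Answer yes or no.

Answer: no

Derivation:
Op 1 fold_up: fold axis h@8; visible region now rows[0,8) x cols[0,16) = 8x16
Op 2 fold_up: fold axis h@4; visible region now rows[0,4) x cols[0,16) = 4x16
Op 3 cut(0, 9): punch at orig (0,9); cuts so far [(0, 9)]; region rows[0,4) x cols[0,16) = 4x16
Unfold 1 (reflect across h@4): 2 holes -> [(0, 9), (7, 9)]
Unfold 2 (reflect across h@8): 4 holes -> [(0, 9), (7, 9), (8, 9), (15, 9)]
Holes: [(0, 9), (7, 9), (8, 9), (15, 9)]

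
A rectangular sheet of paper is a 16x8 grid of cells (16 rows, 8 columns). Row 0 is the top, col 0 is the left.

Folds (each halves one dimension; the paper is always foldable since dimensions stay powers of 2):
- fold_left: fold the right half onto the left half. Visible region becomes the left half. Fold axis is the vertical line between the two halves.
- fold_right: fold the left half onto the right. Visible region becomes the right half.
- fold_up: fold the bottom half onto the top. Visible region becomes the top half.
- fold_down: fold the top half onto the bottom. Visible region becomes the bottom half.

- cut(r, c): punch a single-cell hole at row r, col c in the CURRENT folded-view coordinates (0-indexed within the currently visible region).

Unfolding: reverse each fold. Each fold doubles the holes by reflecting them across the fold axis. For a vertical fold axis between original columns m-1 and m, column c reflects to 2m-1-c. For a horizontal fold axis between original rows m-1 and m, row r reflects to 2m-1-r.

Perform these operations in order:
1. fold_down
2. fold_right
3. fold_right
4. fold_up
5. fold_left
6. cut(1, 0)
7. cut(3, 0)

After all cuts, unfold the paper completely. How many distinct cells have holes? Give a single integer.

Op 1 fold_down: fold axis h@8; visible region now rows[8,16) x cols[0,8) = 8x8
Op 2 fold_right: fold axis v@4; visible region now rows[8,16) x cols[4,8) = 8x4
Op 3 fold_right: fold axis v@6; visible region now rows[8,16) x cols[6,8) = 8x2
Op 4 fold_up: fold axis h@12; visible region now rows[8,12) x cols[6,8) = 4x2
Op 5 fold_left: fold axis v@7; visible region now rows[8,12) x cols[6,7) = 4x1
Op 6 cut(1, 0): punch at orig (9,6); cuts so far [(9, 6)]; region rows[8,12) x cols[6,7) = 4x1
Op 7 cut(3, 0): punch at orig (11,6); cuts so far [(9, 6), (11, 6)]; region rows[8,12) x cols[6,7) = 4x1
Unfold 1 (reflect across v@7): 4 holes -> [(9, 6), (9, 7), (11, 6), (11, 7)]
Unfold 2 (reflect across h@12): 8 holes -> [(9, 6), (9, 7), (11, 6), (11, 7), (12, 6), (12, 7), (14, 6), (14, 7)]
Unfold 3 (reflect across v@6): 16 holes -> [(9, 4), (9, 5), (9, 6), (9, 7), (11, 4), (11, 5), (11, 6), (11, 7), (12, 4), (12, 5), (12, 6), (12, 7), (14, 4), (14, 5), (14, 6), (14, 7)]
Unfold 4 (reflect across v@4): 32 holes -> [(9, 0), (9, 1), (9, 2), (9, 3), (9, 4), (9, 5), (9, 6), (9, 7), (11, 0), (11, 1), (11, 2), (11, 3), (11, 4), (11, 5), (11, 6), (11, 7), (12, 0), (12, 1), (12, 2), (12, 3), (12, 4), (12, 5), (12, 6), (12, 7), (14, 0), (14, 1), (14, 2), (14, 3), (14, 4), (14, 5), (14, 6), (14, 7)]
Unfold 5 (reflect across h@8): 64 holes -> [(1, 0), (1, 1), (1, 2), (1, 3), (1, 4), (1, 5), (1, 6), (1, 7), (3, 0), (3, 1), (3, 2), (3, 3), (3, 4), (3, 5), (3, 6), (3, 7), (4, 0), (4, 1), (4, 2), (4, 3), (4, 4), (4, 5), (4, 6), (4, 7), (6, 0), (6, 1), (6, 2), (6, 3), (6, 4), (6, 5), (6, 6), (6, 7), (9, 0), (9, 1), (9, 2), (9, 3), (9, 4), (9, 5), (9, 6), (9, 7), (11, 0), (11, 1), (11, 2), (11, 3), (11, 4), (11, 5), (11, 6), (11, 7), (12, 0), (12, 1), (12, 2), (12, 3), (12, 4), (12, 5), (12, 6), (12, 7), (14, 0), (14, 1), (14, 2), (14, 3), (14, 4), (14, 5), (14, 6), (14, 7)]

Answer: 64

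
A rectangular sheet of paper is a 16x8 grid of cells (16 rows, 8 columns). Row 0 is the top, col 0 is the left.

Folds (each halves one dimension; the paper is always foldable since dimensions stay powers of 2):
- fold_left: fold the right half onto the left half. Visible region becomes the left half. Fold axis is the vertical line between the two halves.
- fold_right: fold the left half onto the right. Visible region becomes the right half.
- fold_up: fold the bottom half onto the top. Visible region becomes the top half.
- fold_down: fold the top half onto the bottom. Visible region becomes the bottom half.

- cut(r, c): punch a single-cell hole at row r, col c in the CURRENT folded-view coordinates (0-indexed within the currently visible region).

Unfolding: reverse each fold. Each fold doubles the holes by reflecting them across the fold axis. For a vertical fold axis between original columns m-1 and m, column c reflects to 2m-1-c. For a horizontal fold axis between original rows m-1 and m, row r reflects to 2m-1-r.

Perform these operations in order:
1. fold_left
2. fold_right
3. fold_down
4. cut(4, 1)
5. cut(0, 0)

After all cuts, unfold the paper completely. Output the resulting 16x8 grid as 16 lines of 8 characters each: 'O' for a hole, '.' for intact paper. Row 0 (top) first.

Op 1 fold_left: fold axis v@4; visible region now rows[0,16) x cols[0,4) = 16x4
Op 2 fold_right: fold axis v@2; visible region now rows[0,16) x cols[2,4) = 16x2
Op 3 fold_down: fold axis h@8; visible region now rows[8,16) x cols[2,4) = 8x2
Op 4 cut(4, 1): punch at orig (12,3); cuts so far [(12, 3)]; region rows[8,16) x cols[2,4) = 8x2
Op 5 cut(0, 0): punch at orig (8,2); cuts so far [(8, 2), (12, 3)]; region rows[8,16) x cols[2,4) = 8x2
Unfold 1 (reflect across h@8): 4 holes -> [(3, 3), (7, 2), (8, 2), (12, 3)]
Unfold 2 (reflect across v@2): 8 holes -> [(3, 0), (3, 3), (7, 1), (7, 2), (8, 1), (8, 2), (12, 0), (12, 3)]
Unfold 3 (reflect across v@4): 16 holes -> [(3, 0), (3, 3), (3, 4), (3, 7), (7, 1), (7, 2), (7, 5), (7, 6), (8, 1), (8, 2), (8, 5), (8, 6), (12, 0), (12, 3), (12, 4), (12, 7)]

Answer: ........
........
........
O..OO..O
........
........
........
.OO..OO.
.OO..OO.
........
........
........
O..OO..O
........
........
........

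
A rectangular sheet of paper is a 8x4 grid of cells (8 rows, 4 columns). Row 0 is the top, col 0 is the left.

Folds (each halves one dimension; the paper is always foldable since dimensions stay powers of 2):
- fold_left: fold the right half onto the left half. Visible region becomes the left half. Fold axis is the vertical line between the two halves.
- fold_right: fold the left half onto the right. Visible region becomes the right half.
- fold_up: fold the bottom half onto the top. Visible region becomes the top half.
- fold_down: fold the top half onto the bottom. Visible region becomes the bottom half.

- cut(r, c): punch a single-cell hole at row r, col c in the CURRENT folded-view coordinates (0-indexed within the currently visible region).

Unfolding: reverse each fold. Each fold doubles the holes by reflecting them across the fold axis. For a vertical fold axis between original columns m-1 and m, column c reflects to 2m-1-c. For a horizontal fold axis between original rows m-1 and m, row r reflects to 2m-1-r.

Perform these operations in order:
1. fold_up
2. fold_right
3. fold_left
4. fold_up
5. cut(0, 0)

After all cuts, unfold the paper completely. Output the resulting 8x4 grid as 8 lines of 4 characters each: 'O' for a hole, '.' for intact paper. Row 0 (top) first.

Answer: OOOO
....
....
OOOO
OOOO
....
....
OOOO

Derivation:
Op 1 fold_up: fold axis h@4; visible region now rows[0,4) x cols[0,4) = 4x4
Op 2 fold_right: fold axis v@2; visible region now rows[0,4) x cols[2,4) = 4x2
Op 3 fold_left: fold axis v@3; visible region now rows[0,4) x cols[2,3) = 4x1
Op 4 fold_up: fold axis h@2; visible region now rows[0,2) x cols[2,3) = 2x1
Op 5 cut(0, 0): punch at orig (0,2); cuts so far [(0, 2)]; region rows[0,2) x cols[2,3) = 2x1
Unfold 1 (reflect across h@2): 2 holes -> [(0, 2), (3, 2)]
Unfold 2 (reflect across v@3): 4 holes -> [(0, 2), (0, 3), (3, 2), (3, 3)]
Unfold 3 (reflect across v@2): 8 holes -> [(0, 0), (0, 1), (0, 2), (0, 3), (3, 0), (3, 1), (3, 2), (3, 3)]
Unfold 4 (reflect across h@4): 16 holes -> [(0, 0), (0, 1), (0, 2), (0, 3), (3, 0), (3, 1), (3, 2), (3, 3), (4, 0), (4, 1), (4, 2), (4, 3), (7, 0), (7, 1), (7, 2), (7, 3)]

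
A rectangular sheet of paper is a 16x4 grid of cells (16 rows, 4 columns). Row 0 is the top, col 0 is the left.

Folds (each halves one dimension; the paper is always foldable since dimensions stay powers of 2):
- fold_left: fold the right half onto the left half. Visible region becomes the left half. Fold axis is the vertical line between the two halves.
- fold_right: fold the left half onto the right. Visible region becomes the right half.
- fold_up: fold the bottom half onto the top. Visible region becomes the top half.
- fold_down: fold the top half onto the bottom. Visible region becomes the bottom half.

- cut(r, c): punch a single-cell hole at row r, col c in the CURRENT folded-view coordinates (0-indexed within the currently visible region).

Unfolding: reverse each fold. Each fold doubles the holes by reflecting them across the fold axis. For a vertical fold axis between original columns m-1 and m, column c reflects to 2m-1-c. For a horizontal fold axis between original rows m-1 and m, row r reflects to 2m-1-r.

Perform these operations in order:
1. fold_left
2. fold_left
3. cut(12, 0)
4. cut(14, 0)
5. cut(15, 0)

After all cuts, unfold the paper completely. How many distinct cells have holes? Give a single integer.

Answer: 12

Derivation:
Op 1 fold_left: fold axis v@2; visible region now rows[0,16) x cols[0,2) = 16x2
Op 2 fold_left: fold axis v@1; visible region now rows[0,16) x cols[0,1) = 16x1
Op 3 cut(12, 0): punch at orig (12,0); cuts so far [(12, 0)]; region rows[0,16) x cols[0,1) = 16x1
Op 4 cut(14, 0): punch at orig (14,0); cuts so far [(12, 0), (14, 0)]; region rows[0,16) x cols[0,1) = 16x1
Op 5 cut(15, 0): punch at orig (15,0); cuts so far [(12, 0), (14, 0), (15, 0)]; region rows[0,16) x cols[0,1) = 16x1
Unfold 1 (reflect across v@1): 6 holes -> [(12, 0), (12, 1), (14, 0), (14, 1), (15, 0), (15, 1)]
Unfold 2 (reflect across v@2): 12 holes -> [(12, 0), (12, 1), (12, 2), (12, 3), (14, 0), (14, 1), (14, 2), (14, 3), (15, 0), (15, 1), (15, 2), (15, 3)]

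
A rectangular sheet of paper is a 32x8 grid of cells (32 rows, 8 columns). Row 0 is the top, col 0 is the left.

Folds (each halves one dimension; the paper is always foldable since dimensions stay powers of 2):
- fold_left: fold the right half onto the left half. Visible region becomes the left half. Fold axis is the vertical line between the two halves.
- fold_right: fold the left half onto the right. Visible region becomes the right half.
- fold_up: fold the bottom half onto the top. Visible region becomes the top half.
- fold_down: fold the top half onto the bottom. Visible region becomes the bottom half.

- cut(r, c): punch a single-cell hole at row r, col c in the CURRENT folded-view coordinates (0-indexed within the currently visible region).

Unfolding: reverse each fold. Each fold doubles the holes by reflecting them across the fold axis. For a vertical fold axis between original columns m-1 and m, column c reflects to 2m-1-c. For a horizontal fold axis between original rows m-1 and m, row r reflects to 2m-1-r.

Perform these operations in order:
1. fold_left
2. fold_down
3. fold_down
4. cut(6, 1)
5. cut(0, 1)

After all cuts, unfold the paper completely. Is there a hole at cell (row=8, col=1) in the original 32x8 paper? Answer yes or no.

Answer: yes

Derivation:
Op 1 fold_left: fold axis v@4; visible region now rows[0,32) x cols[0,4) = 32x4
Op 2 fold_down: fold axis h@16; visible region now rows[16,32) x cols[0,4) = 16x4
Op 3 fold_down: fold axis h@24; visible region now rows[24,32) x cols[0,4) = 8x4
Op 4 cut(6, 1): punch at orig (30,1); cuts so far [(30, 1)]; region rows[24,32) x cols[0,4) = 8x4
Op 5 cut(0, 1): punch at orig (24,1); cuts so far [(24, 1), (30, 1)]; region rows[24,32) x cols[0,4) = 8x4
Unfold 1 (reflect across h@24): 4 holes -> [(17, 1), (23, 1), (24, 1), (30, 1)]
Unfold 2 (reflect across h@16): 8 holes -> [(1, 1), (7, 1), (8, 1), (14, 1), (17, 1), (23, 1), (24, 1), (30, 1)]
Unfold 3 (reflect across v@4): 16 holes -> [(1, 1), (1, 6), (7, 1), (7, 6), (8, 1), (8, 6), (14, 1), (14, 6), (17, 1), (17, 6), (23, 1), (23, 6), (24, 1), (24, 6), (30, 1), (30, 6)]
Holes: [(1, 1), (1, 6), (7, 1), (7, 6), (8, 1), (8, 6), (14, 1), (14, 6), (17, 1), (17, 6), (23, 1), (23, 6), (24, 1), (24, 6), (30, 1), (30, 6)]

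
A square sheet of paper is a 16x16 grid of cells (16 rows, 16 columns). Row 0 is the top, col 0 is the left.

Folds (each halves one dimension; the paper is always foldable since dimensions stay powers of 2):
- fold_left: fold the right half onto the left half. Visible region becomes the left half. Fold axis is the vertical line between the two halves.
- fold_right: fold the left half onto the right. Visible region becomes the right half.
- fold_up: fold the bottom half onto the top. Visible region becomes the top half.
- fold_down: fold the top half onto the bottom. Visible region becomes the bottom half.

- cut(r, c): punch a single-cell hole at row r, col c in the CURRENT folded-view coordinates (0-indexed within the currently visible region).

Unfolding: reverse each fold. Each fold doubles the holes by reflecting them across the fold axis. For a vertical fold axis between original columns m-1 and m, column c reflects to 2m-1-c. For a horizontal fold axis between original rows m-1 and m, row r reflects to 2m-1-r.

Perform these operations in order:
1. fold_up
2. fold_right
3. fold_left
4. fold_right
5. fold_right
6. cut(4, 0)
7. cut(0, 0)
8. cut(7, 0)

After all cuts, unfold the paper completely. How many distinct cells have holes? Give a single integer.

Op 1 fold_up: fold axis h@8; visible region now rows[0,8) x cols[0,16) = 8x16
Op 2 fold_right: fold axis v@8; visible region now rows[0,8) x cols[8,16) = 8x8
Op 3 fold_left: fold axis v@12; visible region now rows[0,8) x cols[8,12) = 8x4
Op 4 fold_right: fold axis v@10; visible region now rows[0,8) x cols[10,12) = 8x2
Op 5 fold_right: fold axis v@11; visible region now rows[0,8) x cols[11,12) = 8x1
Op 6 cut(4, 0): punch at orig (4,11); cuts so far [(4, 11)]; region rows[0,8) x cols[11,12) = 8x1
Op 7 cut(0, 0): punch at orig (0,11); cuts so far [(0, 11), (4, 11)]; region rows[0,8) x cols[11,12) = 8x1
Op 8 cut(7, 0): punch at orig (7,11); cuts so far [(0, 11), (4, 11), (7, 11)]; region rows[0,8) x cols[11,12) = 8x1
Unfold 1 (reflect across v@11): 6 holes -> [(0, 10), (0, 11), (4, 10), (4, 11), (7, 10), (7, 11)]
Unfold 2 (reflect across v@10): 12 holes -> [(0, 8), (0, 9), (0, 10), (0, 11), (4, 8), (4, 9), (4, 10), (4, 11), (7, 8), (7, 9), (7, 10), (7, 11)]
Unfold 3 (reflect across v@12): 24 holes -> [(0, 8), (0, 9), (0, 10), (0, 11), (0, 12), (0, 13), (0, 14), (0, 15), (4, 8), (4, 9), (4, 10), (4, 11), (4, 12), (4, 13), (4, 14), (4, 15), (7, 8), (7, 9), (7, 10), (7, 11), (7, 12), (7, 13), (7, 14), (7, 15)]
Unfold 4 (reflect across v@8): 48 holes -> [(0, 0), (0, 1), (0, 2), (0, 3), (0, 4), (0, 5), (0, 6), (0, 7), (0, 8), (0, 9), (0, 10), (0, 11), (0, 12), (0, 13), (0, 14), (0, 15), (4, 0), (4, 1), (4, 2), (4, 3), (4, 4), (4, 5), (4, 6), (4, 7), (4, 8), (4, 9), (4, 10), (4, 11), (4, 12), (4, 13), (4, 14), (4, 15), (7, 0), (7, 1), (7, 2), (7, 3), (7, 4), (7, 5), (7, 6), (7, 7), (7, 8), (7, 9), (7, 10), (7, 11), (7, 12), (7, 13), (7, 14), (7, 15)]
Unfold 5 (reflect across h@8): 96 holes -> [(0, 0), (0, 1), (0, 2), (0, 3), (0, 4), (0, 5), (0, 6), (0, 7), (0, 8), (0, 9), (0, 10), (0, 11), (0, 12), (0, 13), (0, 14), (0, 15), (4, 0), (4, 1), (4, 2), (4, 3), (4, 4), (4, 5), (4, 6), (4, 7), (4, 8), (4, 9), (4, 10), (4, 11), (4, 12), (4, 13), (4, 14), (4, 15), (7, 0), (7, 1), (7, 2), (7, 3), (7, 4), (7, 5), (7, 6), (7, 7), (7, 8), (7, 9), (7, 10), (7, 11), (7, 12), (7, 13), (7, 14), (7, 15), (8, 0), (8, 1), (8, 2), (8, 3), (8, 4), (8, 5), (8, 6), (8, 7), (8, 8), (8, 9), (8, 10), (8, 11), (8, 12), (8, 13), (8, 14), (8, 15), (11, 0), (11, 1), (11, 2), (11, 3), (11, 4), (11, 5), (11, 6), (11, 7), (11, 8), (11, 9), (11, 10), (11, 11), (11, 12), (11, 13), (11, 14), (11, 15), (15, 0), (15, 1), (15, 2), (15, 3), (15, 4), (15, 5), (15, 6), (15, 7), (15, 8), (15, 9), (15, 10), (15, 11), (15, 12), (15, 13), (15, 14), (15, 15)]

Answer: 96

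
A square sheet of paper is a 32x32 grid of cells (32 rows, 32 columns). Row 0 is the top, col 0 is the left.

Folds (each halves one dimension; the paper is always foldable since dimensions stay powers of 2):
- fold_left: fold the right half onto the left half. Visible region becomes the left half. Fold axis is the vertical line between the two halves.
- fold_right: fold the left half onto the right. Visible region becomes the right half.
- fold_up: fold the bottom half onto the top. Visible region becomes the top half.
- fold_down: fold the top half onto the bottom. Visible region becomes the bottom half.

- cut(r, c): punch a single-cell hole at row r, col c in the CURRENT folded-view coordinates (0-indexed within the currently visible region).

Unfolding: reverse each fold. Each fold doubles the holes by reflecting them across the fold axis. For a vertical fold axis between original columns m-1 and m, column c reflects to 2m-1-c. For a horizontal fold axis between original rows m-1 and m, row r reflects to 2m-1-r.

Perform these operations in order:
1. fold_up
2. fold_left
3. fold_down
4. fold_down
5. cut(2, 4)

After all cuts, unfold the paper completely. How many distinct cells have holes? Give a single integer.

Answer: 16

Derivation:
Op 1 fold_up: fold axis h@16; visible region now rows[0,16) x cols[0,32) = 16x32
Op 2 fold_left: fold axis v@16; visible region now rows[0,16) x cols[0,16) = 16x16
Op 3 fold_down: fold axis h@8; visible region now rows[8,16) x cols[0,16) = 8x16
Op 4 fold_down: fold axis h@12; visible region now rows[12,16) x cols[0,16) = 4x16
Op 5 cut(2, 4): punch at orig (14,4); cuts so far [(14, 4)]; region rows[12,16) x cols[0,16) = 4x16
Unfold 1 (reflect across h@12): 2 holes -> [(9, 4), (14, 4)]
Unfold 2 (reflect across h@8): 4 holes -> [(1, 4), (6, 4), (9, 4), (14, 4)]
Unfold 3 (reflect across v@16): 8 holes -> [(1, 4), (1, 27), (6, 4), (6, 27), (9, 4), (9, 27), (14, 4), (14, 27)]
Unfold 4 (reflect across h@16): 16 holes -> [(1, 4), (1, 27), (6, 4), (6, 27), (9, 4), (9, 27), (14, 4), (14, 27), (17, 4), (17, 27), (22, 4), (22, 27), (25, 4), (25, 27), (30, 4), (30, 27)]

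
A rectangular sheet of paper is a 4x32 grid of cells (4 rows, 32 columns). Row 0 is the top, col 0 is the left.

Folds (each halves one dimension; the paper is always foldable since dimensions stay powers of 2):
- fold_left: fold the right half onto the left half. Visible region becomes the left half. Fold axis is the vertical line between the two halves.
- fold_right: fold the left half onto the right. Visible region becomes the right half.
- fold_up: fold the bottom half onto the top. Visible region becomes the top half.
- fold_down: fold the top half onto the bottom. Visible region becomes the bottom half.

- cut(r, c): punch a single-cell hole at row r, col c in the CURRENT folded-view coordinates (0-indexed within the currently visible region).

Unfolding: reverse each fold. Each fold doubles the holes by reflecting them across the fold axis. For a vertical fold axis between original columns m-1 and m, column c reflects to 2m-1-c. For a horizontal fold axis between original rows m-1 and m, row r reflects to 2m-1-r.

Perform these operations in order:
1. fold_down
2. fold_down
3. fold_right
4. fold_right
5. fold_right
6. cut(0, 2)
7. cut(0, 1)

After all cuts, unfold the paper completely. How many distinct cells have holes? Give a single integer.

Op 1 fold_down: fold axis h@2; visible region now rows[2,4) x cols[0,32) = 2x32
Op 2 fold_down: fold axis h@3; visible region now rows[3,4) x cols[0,32) = 1x32
Op 3 fold_right: fold axis v@16; visible region now rows[3,4) x cols[16,32) = 1x16
Op 4 fold_right: fold axis v@24; visible region now rows[3,4) x cols[24,32) = 1x8
Op 5 fold_right: fold axis v@28; visible region now rows[3,4) x cols[28,32) = 1x4
Op 6 cut(0, 2): punch at orig (3,30); cuts so far [(3, 30)]; region rows[3,4) x cols[28,32) = 1x4
Op 7 cut(0, 1): punch at orig (3,29); cuts so far [(3, 29), (3, 30)]; region rows[3,4) x cols[28,32) = 1x4
Unfold 1 (reflect across v@28): 4 holes -> [(3, 25), (3, 26), (3, 29), (3, 30)]
Unfold 2 (reflect across v@24): 8 holes -> [(3, 17), (3, 18), (3, 21), (3, 22), (3, 25), (3, 26), (3, 29), (3, 30)]
Unfold 3 (reflect across v@16): 16 holes -> [(3, 1), (3, 2), (3, 5), (3, 6), (3, 9), (3, 10), (3, 13), (3, 14), (3, 17), (3, 18), (3, 21), (3, 22), (3, 25), (3, 26), (3, 29), (3, 30)]
Unfold 4 (reflect across h@3): 32 holes -> [(2, 1), (2, 2), (2, 5), (2, 6), (2, 9), (2, 10), (2, 13), (2, 14), (2, 17), (2, 18), (2, 21), (2, 22), (2, 25), (2, 26), (2, 29), (2, 30), (3, 1), (3, 2), (3, 5), (3, 6), (3, 9), (3, 10), (3, 13), (3, 14), (3, 17), (3, 18), (3, 21), (3, 22), (3, 25), (3, 26), (3, 29), (3, 30)]
Unfold 5 (reflect across h@2): 64 holes -> [(0, 1), (0, 2), (0, 5), (0, 6), (0, 9), (0, 10), (0, 13), (0, 14), (0, 17), (0, 18), (0, 21), (0, 22), (0, 25), (0, 26), (0, 29), (0, 30), (1, 1), (1, 2), (1, 5), (1, 6), (1, 9), (1, 10), (1, 13), (1, 14), (1, 17), (1, 18), (1, 21), (1, 22), (1, 25), (1, 26), (1, 29), (1, 30), (2, 1), (2, 2), (2, 5), (2, 6), (2, 9), (2, 10), (2, 13), (2, 14), (2, 17), (2, 18), (2, 21), (2, 22), (2, 25), (2, 26), (2, 29), (2, 30), (3, 1), (3, 2), (3, 5), (3, 6), (3, 9), (3, 10), (3, 13), (3, 14), (3, 17), (3, 18), (3, 21), (3, 22), (3, 25), (3, 26), (3, 29), (3, 30)]

Answer: 64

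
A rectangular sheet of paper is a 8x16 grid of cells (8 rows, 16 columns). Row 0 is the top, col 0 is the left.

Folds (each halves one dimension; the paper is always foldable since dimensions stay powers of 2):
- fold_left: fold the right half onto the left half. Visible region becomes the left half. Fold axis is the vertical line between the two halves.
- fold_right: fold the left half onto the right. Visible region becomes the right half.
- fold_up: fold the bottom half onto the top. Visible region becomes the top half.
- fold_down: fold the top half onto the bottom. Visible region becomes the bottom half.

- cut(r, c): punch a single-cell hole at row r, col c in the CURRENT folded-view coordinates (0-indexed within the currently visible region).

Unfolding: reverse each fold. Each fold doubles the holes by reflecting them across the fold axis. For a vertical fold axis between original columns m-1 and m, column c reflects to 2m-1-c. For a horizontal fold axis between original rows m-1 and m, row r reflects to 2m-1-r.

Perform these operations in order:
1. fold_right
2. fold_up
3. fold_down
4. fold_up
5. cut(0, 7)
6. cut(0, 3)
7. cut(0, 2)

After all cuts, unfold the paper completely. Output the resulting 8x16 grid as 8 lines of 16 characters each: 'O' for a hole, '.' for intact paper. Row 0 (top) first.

Answer: O...OO....OO...O
O...OO....OO...O
O...OO....OO...O
O...OO....OO...O
O...OO....OO...O
O...OO....OO...O
O...OO....OO...O
O...OO....OO...O

Derivation:
Op 1 fold_right: fold axis v@8; visible region now rows[0,8) x cols[8,16) = 8x8
Op 2 fold_up: fold axis h@4; visible region now rows[0,4) x cols[8,16) = 4x8
Op 3 fold_down: fold axis h@2; visible region now rows[2,4) x cols[8,16) = 2x8
Op 4 fold_up: fold axis h@3; visible region now rows[2,3) x cols[8,16) = 1x8
Op 5 cut(0, 7): punch at orig (2,15); cuts so far [(2, 15)]; region rows[2,3) x cols[8,16) = 1x8
Op 6 cut(0, 3): punch at orig (2,11); cuts so far [(2, 11), (2, 15)]; region rows[2,3) x cols[8,16) = 1x8
Op 7 cut(0, 2): punch at orig (2,10); cuts so far [(2, 10), (2, 11), (2, 15)]; region rows[2,3) x cols[8,16) = 1x8
Unfold 1 (reflect across h@3): 6 holes -> [(2, 10), (2, 11), (2, 15), (3, 10), (3, 11), (3, 15)]
Unfold 2 (reflect across h@2): 12 holes -> [(0, 10), (0, 11), (0, 15), (1, 10), (1, 11), (1, 15), (2, 10), (2, 11), (2, 15), (3, 10), (3, 11), (3, 15)]
Unfold 3 (reflect across h@4): 24 holes -> [(0, 10), (0, 11), (0, 15), (1, 10), (1, 11), (1, 15), (2, 10), (2, 11), (2, 15), (3, 10), (3, 11), (3, 15), (4, 10), (4, 11), (4, 15), (5, 10), (5, 11), (5, 15), (6, 10), (6, 11), (6, 15), (7, 10), (7, 11), (7, 15)]
Unfold 4 (reflect across v@8): 48 holes -> [(0, 0), (0, 4), (0, 5), (0, 10), (0, 11), (0, 15), (1, 0), (1, 4), (1, 5), (1, 10), (1, 11), (1, 15), (2, 0), (2, 4), (2, 5), (2, 10), (2, 11), (2, 15), (3, 0), (3, 4), (3, 5), (3, 10), (3, 11), (3, 15), (4, 0), (4, 4), (4, 5), (4, 10), (4, 11), (4, 15), (5, 0), (5, 4), (5, 5), (5, 10), (5, 11), (5, 15), (6, 0), (6, 4), (6, 5), (6, 10), (6, 11), (6, 15), (7, 0), (7, 4), (7, 5), (7, 10), (7, 11), (7, 15)]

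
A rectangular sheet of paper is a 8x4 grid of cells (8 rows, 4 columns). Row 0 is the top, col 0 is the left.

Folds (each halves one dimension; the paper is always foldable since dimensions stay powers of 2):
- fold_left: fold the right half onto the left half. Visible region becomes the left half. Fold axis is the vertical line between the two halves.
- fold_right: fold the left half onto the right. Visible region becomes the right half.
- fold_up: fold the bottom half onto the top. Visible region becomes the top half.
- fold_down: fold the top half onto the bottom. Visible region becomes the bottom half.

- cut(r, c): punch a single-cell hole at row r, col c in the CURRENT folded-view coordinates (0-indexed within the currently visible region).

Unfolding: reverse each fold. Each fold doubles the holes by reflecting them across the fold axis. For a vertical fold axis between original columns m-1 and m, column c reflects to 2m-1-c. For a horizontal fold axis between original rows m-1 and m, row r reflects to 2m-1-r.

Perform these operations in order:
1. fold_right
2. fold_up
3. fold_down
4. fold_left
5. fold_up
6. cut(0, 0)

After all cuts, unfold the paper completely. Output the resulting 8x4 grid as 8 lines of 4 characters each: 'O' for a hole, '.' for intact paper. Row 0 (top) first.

Op 1 fold_right: fold axis v@2; visible region now rows[0,8) x cols[2,4) = 8x2
Op 2 fold_up: fold axis h@4; visible region now rows[0,4) x cols[2,4) = 4x2
Op 3 fold_down: fold axis h@2; visible region now rows[2,4) x cols[2,4) = 2x2
Op 4 fold_left: fold axis v@3; visible region now rows[2,4) x cols[2,3) = 2x1
Op 5 fold_up: fold axis h@3; visible region now rows[2,3) x cols[2,3) = 1x1
Op 6 cut(0, 0): punch at orig (2,2); cuts so far [(2, 2)]; region rows[2,3) x cols[2,3) = 1x1
Unfold 1 (reflect across h@3): 2 holes -> [(2, 2), (3, 2)]
Unfold 2 (reflect across v@3): 4 holes -> [(2, 2), (2, 3), (3, 2), (3, 3)]
Unfold 3 (reflect across h@2): 8 holes -> [(0, 2), (0, 3), (1, 2), (1, 3), (2, 2), (2, 3), (3, 2), (3, 3)]
Unfold 4 (reflect across h@4): 16 holes -> [(0, 2), (0, 3), (1, 2), (1, 3), (2, 2), (2, 3), (3, 2), (3, 3), (4, 2), (4, 3), (5, 2), (5, 3), (6, 2), (6, 3), (7, 2), (7, 3)]
Unfold 5 (reflect across v@2): 32 holes -> [(0, 0), (0, 1), (0, 2), (0, 3), (1, 0), (1, 1), (1, 2), (1, 3), (2, 0), (2, 1), (2, 2), (2, 3), (3, 0), (3, 1), (3, 2), (3, 3), (4, 0), (4, 1), (4, 2), (4, 3), (5, 0), (5, 1), (5, 2), (5, 3), (6, 0), (6, 1), (6, 2), (6, 3), (7, 0), (7, 1), (7, 2), (7, 3)]

Answer: OOOO
OOOO
OOOO
OOOO
OOOO
OOOO
OOOO
OOOO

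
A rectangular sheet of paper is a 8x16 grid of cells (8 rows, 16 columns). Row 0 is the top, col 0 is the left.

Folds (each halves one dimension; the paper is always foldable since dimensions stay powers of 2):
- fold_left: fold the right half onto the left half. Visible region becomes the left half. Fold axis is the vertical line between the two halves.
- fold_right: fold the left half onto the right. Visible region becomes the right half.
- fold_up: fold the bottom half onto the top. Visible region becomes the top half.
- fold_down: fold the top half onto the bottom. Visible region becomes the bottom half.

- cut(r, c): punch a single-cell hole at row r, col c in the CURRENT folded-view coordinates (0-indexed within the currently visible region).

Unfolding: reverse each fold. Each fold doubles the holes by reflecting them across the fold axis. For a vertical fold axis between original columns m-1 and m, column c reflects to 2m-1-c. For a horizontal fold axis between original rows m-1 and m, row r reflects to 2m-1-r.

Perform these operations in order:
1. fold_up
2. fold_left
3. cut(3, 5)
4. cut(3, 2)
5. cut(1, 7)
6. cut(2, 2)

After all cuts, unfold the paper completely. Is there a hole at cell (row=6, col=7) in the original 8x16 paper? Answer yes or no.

Answer: yes

Derivation:
Op 1 fold_up: fold axis h@4; visible region now rows[0,4) x cols[0,16) = 4x16
Op 2 fold_left: fold axis v@8; visible region now rows[0,4) x cols[0,8) = 4x8
Op 3 cut(3, 5): punch at orig (3,5); cuts so far [(3, 5)]; region rows[0,4) x cols[0,8) = 4x8
Op 4 cut(3, 2): punch at orig (3,2); cuts so far [(3, 2), (3, 5)]; region rows[0,4) x cols[0,8) = 4x8
Op 5 cut(1, 7): punch at orig (1,7); cuts so far [(1, 7), (3, 2), (3, 5)]; region rows[0,4) x cols[0,8) = 4x8
Op 6 cut(2, 2): punch at orig (2,2); cuts so far [(1, 7), (2, 2), (3, 2), (3, 5)]; region rows[0,4) x cols[0,8) = 4x8
Unfold 1 (reflect across v@8): 8 holes -> [(1, 7), (1, 8), (2, 2), (2, 13), (3, 2), (3, 5), (3, 10), (3, 13)]
Unfold 2 (reflect across h@4): 16 holes -> [(1, 7), (1, 8), (2, 2), (2, 13), (3, 2), (3, 5), (3, 10), (3, 13), (4, 2), (4, 5), (4, 10), (4, 13), (5, 2), (5, 13), (6, 7), (6, 8)]
Holes: [(1, 7), (1, 8), (2, 2), (2, 13), (3, 2), (3, 5), (3, 10), (3, 13), (4, 2), (4, 5), (4, 10), (4, 13), (5, 2), (5, 13), (6, 7), (6, 8)]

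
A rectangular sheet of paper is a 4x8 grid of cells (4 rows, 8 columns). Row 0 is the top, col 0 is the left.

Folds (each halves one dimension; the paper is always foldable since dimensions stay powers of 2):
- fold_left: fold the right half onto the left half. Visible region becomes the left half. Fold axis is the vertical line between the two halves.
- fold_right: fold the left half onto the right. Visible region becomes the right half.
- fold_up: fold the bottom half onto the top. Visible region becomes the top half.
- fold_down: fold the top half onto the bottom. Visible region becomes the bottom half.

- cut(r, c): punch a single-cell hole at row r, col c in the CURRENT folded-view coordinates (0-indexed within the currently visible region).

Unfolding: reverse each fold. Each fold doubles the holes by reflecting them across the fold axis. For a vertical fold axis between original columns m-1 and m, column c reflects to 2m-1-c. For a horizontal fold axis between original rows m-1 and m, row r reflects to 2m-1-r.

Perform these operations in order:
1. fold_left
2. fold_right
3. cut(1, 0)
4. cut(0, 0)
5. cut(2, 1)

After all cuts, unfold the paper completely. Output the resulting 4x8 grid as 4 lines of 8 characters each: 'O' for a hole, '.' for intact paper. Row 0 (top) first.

Op 1 fold_left: fold axis v@4; visible region now rows[0,4) x cols[0,4) = 4x4
Op 2 fold_right: fold axis v@2; visible region now rows[0,4) x cols[2,4) = 4x2
Op 3 cut(1, 0): punch at orig (1,2); cuts so far [(1, 2)]; region rows[0,4) x cols[2,4) = 4x2
Op 4 cut(0, 0): punch at orig (0,2); cuts so far [(0, 2), (1, 2)]; region rows[0,4) x cols[2,4) = 4x2
Op 5 cut(2, 1): punch at orig (2,3); cuts so far [(0, 2), (1, 2), (2, 3)]; region rows[0,4) x cols[2,4) = 4x2
Unfold 1 (reflect across v@2): 6 holes -> [(0, 1), (0, 2), (1, 1), (1, 2), (2, 0), (2, 3)]
Unfold 2 (reflect across v@4): 12 holes -> [(0, 1), (0, 2), (0, 5), (0, 6), (1, 1), (1, 2), (1, 5), (1, 6), (2, 0), (2, 3), (2, 4), (2, 7)]

Answer: .OO..OO.
.OO..OO.
O..OO..O
........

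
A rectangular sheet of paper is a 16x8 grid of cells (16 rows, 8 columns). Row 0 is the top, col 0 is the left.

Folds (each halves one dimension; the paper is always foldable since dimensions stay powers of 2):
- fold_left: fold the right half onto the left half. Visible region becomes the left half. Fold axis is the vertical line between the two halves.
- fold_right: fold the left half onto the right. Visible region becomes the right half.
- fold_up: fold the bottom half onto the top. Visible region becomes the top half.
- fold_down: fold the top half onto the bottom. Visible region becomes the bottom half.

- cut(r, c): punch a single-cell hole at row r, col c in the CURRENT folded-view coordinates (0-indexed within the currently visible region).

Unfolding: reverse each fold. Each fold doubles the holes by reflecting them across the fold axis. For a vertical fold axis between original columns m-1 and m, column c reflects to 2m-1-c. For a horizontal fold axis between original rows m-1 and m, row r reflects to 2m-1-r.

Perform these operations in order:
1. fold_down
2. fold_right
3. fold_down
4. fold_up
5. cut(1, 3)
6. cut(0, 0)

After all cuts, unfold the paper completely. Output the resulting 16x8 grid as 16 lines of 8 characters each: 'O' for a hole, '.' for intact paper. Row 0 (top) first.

Op 1 fold_down: fold axis h@8; visible region now rows[8,16) x cols[0,8) = 8x8
Op 2 fold_right: fold axis v@4; visible region now rows[8,16) x cols[4,8) = 8x4
Op 3 fold_down: fold axis h@12; visible region now rows[12,16) x cols[4,8) = 4x4
Op 4 fold_up: fold axis h@14; visible region now rows[12,14) x cols[4,8) = 2x4
Op 5 cut(1, 3): punch at orig (13,7); cuts so far [(13, 7)]; region rows[12,14) x cols[4,8) = 2x4
Op 6 cut(0, 0): punch at orig (12,4); cuts so far [(12, 4), (13, 7)]; region rows[12,14) x cols[4,8) = 2x4
Unfold 1 (reflect across h@14): 4 holes -> [(12, 4), (13, 7), (14, 7), (15, 4)]
Unfold 2 (reflect across h@12): 8 holes -> [(8, 4), (9, 7), (10, 7), (11, 4), (12, 4), (13, 7), (14, 7), (15, 4)]
Unfold 3 (reflect across v@4): 16 holes -> [(8, 3), (8, 4), (9, 0), (9, 7), (10, 0), (10, 7), (11, 3), (11, 4), (12, 3), (12, 4), (13, 0), (13, 7), (14, 0), (14, 7), (15, 3), (15, 4)]
Unfold 4 (reflect across h@8): 32 holes -> [(0, 3), (0, 4), (1, 0), (1, 7), (2, 0), (2, 7), (3, 3), (3, 4), (4, 3), (4, 4), (5, 0), (5, 7), (6, 0), (6, 7), (7, 3), (7, 4), (8, 3), (8, 4), (9, 0), (9, 7), (10, 0), (10, 7), (11, 3), (11, 4), (12, 3), (12, 4), (13, 0), (13, 7), (14, 0), (14, 7), (15, 3), (15, 4)]

Answer: ...OO...
O......O
O......O
...OO...
...OO...
O......O
O......O
...OO...
...OO...
O......O
O......O
...OO...
...OO...
O......O
O......O
...OO...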